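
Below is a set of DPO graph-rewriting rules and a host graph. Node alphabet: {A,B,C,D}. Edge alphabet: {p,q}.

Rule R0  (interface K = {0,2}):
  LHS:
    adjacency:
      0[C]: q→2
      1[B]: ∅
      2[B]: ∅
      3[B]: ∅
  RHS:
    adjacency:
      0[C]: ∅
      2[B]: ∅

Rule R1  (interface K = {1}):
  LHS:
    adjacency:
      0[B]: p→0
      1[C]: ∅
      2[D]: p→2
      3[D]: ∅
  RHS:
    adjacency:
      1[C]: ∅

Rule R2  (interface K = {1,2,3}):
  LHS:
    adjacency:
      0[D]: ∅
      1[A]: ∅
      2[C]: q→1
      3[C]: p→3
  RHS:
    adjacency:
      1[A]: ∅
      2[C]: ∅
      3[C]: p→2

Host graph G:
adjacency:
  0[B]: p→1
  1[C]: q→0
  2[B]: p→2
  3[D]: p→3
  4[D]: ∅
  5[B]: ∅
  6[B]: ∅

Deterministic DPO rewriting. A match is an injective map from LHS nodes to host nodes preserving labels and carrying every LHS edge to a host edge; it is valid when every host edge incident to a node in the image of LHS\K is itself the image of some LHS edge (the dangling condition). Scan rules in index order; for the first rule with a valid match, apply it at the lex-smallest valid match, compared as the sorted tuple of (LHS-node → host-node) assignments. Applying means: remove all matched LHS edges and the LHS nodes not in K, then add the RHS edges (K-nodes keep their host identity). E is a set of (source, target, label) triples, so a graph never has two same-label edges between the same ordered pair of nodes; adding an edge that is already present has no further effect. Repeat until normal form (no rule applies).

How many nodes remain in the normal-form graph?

Answer: 2

Steps:
start.  V:7 E:4  edges: 0-p->1 1-q->0 2-p->2 3-p->3
1. fire R0 via {0↦1, 1↦5, 2↦0, 3↦6}  →  V:5 E:3  edges: 0-p->1 2-p->2 3-p->3
2. fire R1 via {0↦2, 1↦1, 2↦3, 3↦4}  →  V:2 E:1  edges: 0-p->1
halt: no rule applies after step 2
NF nodes: {0:B, 1:C}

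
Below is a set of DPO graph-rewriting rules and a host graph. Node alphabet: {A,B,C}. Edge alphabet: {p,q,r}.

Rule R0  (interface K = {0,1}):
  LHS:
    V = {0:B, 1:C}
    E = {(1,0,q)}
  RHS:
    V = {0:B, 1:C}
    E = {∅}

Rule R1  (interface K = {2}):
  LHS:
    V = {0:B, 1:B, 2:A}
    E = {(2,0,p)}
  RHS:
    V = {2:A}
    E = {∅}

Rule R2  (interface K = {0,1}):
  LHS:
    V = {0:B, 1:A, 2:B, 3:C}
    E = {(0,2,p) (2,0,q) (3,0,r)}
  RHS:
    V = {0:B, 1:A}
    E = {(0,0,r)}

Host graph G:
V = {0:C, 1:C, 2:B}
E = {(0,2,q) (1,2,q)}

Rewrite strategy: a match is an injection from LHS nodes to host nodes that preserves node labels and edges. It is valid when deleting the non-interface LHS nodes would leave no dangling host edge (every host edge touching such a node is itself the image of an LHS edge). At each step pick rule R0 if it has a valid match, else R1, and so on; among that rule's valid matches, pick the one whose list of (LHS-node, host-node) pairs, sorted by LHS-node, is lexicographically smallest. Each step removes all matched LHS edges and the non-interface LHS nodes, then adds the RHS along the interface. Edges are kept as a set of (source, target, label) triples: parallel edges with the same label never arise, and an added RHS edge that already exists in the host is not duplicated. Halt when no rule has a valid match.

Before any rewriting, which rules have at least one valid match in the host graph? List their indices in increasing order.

Answer: [R0]

Derivation:
R0: 2 valid matches — {0↦2, 1↦0}, {0↦2, 1↦1}
R1: no valid match — LHS pattern not found
R2: no valid match — LHS pattern not found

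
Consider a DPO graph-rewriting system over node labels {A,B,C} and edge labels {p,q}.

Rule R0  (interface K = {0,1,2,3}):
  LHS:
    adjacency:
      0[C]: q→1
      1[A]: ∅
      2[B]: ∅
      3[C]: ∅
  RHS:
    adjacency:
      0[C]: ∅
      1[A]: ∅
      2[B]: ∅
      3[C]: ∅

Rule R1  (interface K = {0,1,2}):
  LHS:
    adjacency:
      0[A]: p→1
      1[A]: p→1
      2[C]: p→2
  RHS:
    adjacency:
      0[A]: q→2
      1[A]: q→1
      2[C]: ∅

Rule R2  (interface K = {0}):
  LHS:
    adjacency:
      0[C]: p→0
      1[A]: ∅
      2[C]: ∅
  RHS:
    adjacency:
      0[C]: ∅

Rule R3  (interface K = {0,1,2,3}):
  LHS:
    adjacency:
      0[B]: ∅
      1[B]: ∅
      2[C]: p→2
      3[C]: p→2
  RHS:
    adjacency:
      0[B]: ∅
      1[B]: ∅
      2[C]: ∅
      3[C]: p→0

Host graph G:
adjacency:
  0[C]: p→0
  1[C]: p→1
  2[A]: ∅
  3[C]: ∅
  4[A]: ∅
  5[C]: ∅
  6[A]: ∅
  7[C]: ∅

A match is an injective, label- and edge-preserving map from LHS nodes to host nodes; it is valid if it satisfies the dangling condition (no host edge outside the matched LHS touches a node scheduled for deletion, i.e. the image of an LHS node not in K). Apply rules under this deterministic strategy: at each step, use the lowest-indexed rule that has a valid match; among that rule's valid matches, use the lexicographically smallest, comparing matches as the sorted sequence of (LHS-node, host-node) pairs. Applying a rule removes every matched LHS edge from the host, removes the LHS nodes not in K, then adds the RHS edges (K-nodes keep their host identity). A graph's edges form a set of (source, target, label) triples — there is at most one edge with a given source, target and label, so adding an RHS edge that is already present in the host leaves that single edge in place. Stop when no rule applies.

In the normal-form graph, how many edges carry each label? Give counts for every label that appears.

Answer: (no edges)

Derivation:
[0] host  ⇒  8 nodes, 2 edges  {0-p->0 1-p->1}
[1] R2 @ {0↦0, 1↦2, 2↦3}  ⇒  6 nodes, 1 edges  {1-p->1}
[2] R2 @ {0↦1, 1↦4, 2↦0}  ⇒  4 nodes, 0 edges  {∅}
normal form: no rule applies after step 2
NF edges: []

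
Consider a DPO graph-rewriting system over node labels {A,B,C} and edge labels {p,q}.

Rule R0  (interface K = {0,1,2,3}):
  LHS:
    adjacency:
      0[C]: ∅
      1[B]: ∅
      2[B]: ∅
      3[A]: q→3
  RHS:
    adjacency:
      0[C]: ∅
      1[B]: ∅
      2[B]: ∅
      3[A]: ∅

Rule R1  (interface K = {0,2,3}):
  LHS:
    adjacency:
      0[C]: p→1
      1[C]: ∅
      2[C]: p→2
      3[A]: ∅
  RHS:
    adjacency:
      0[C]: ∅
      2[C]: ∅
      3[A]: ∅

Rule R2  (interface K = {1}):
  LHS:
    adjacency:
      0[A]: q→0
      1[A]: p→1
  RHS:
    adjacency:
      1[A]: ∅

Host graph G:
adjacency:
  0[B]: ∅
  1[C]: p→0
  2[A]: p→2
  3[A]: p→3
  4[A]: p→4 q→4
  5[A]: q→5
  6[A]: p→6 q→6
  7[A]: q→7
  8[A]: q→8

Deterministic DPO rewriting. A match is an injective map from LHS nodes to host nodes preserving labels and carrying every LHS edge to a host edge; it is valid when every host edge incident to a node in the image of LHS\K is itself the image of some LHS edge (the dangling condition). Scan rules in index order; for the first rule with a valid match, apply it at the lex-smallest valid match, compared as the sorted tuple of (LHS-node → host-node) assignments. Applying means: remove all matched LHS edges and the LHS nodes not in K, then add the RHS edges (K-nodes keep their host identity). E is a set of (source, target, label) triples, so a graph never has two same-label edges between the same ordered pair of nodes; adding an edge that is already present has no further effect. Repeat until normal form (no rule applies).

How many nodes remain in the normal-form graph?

Answer: 5

Steps:
start.  V:9 E:10  edges: 1-p->0 2-p->2 3-p->3 4-p->4 4-q->4 5-q->5 6-p->6 6-q->6 7-q->7 8-q->8
1. fire R2 via {0↦5, 1↦2}  →  V:8 E:8  edges: 1-p->0 3-p->3 4-p->4 4-q->4 6-p->6 6-q->6 7-q->7 8-q->8
2. fire R2 via {0↦7, 1↦3}  →  V:7 E:6  edges: 1-p->0 4-p->4 4-q->4 6-p->6 6-q->6 8-q->8
3. fire R2 via {0↦8, 1↦4}  →  V:6 E:4  edges: 1-p->0 4-q->4 6-p->6 6-q->6
4. fire R2 via {0↦4, 1↦6}  →  V:5 E:2  edges: 1-p->0 6-q->6
normal form: no rule applies after step 4
NF nodes: {0:B, 1:C, 2:A, 3:A, 6:A}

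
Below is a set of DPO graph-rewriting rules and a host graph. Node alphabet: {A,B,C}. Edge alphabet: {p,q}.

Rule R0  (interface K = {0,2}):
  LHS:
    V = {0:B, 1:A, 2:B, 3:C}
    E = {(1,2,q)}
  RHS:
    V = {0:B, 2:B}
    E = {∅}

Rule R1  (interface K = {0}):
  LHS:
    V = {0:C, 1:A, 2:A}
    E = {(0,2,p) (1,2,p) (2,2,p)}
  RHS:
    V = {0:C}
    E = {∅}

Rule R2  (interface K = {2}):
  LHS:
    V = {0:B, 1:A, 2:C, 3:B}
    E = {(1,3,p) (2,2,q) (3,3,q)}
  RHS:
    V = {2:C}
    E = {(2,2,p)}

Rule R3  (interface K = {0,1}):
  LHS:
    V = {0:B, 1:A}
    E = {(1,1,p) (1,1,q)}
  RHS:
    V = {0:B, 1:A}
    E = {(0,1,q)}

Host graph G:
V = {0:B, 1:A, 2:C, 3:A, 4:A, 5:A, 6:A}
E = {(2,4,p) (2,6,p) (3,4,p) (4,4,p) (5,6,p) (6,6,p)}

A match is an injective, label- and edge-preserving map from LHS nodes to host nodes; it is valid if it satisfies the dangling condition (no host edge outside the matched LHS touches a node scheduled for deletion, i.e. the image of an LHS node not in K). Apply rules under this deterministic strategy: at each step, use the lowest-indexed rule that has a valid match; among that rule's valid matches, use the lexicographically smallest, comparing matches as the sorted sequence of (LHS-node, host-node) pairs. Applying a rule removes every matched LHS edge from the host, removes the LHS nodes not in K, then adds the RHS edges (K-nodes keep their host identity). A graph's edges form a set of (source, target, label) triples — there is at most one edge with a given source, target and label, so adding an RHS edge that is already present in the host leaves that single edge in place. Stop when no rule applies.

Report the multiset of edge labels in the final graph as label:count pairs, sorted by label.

Answer: (no edges)

Steps:
[0] host  ⇒  7 nodes, 6 edges  {2-p->4 2-p->6 3-p->4 4-p->4 5-p->6 6-p->6}
[1] R1 @ {0↦2, 1↦3, 2↦4}  ⇒  5 nodes, 3 edges  {2-p->6 5-p->6 6-p->6}
[2] R1 @ {0↦2, 1↦5, 2↦6}  ⇒  3 nodes, 0 edges  {∅}
final graph: no rule applies after step 2
NF edges: []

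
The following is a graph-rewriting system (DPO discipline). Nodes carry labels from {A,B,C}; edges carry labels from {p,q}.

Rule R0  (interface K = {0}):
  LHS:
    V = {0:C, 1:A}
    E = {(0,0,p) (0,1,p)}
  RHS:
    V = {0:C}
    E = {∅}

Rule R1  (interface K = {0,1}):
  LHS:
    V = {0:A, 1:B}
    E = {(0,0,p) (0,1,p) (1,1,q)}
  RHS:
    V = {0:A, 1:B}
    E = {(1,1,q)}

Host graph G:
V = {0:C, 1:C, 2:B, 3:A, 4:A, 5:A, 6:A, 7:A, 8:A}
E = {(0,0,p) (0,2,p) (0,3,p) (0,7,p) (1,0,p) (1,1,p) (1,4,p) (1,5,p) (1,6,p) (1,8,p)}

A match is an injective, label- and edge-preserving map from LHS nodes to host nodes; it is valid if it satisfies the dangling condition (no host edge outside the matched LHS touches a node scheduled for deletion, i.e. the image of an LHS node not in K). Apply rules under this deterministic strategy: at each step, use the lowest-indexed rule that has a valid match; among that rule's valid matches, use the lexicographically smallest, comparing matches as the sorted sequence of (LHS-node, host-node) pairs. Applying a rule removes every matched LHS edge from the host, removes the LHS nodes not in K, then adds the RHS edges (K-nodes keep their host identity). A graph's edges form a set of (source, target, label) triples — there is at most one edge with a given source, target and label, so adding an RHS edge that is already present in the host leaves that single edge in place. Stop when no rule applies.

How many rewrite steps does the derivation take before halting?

Answer: 2

Derivation:
start.  V:9 E:10  edges: 0-p->0 0-p->2 0-p->3 0-p->7 1-p->0 1-p->1 1-p->4 1-p->5 1-p->6 1-p->8
1. fire R0 via {0↦0, 1↦3}  →  V:8 E:8  edges: 0-p->2 0-p->7 1-p->0 1-p->1 1-p->4 1-p->5 1-p->6 1-p->8
2. fire R0 via {0↦1, 1↦4}  →  V:7 E:6  edges: 0-p->2 0-p->7 1-p->0 1-p->5 1-p->6 1-p->8
normal form: no rule applies after step 2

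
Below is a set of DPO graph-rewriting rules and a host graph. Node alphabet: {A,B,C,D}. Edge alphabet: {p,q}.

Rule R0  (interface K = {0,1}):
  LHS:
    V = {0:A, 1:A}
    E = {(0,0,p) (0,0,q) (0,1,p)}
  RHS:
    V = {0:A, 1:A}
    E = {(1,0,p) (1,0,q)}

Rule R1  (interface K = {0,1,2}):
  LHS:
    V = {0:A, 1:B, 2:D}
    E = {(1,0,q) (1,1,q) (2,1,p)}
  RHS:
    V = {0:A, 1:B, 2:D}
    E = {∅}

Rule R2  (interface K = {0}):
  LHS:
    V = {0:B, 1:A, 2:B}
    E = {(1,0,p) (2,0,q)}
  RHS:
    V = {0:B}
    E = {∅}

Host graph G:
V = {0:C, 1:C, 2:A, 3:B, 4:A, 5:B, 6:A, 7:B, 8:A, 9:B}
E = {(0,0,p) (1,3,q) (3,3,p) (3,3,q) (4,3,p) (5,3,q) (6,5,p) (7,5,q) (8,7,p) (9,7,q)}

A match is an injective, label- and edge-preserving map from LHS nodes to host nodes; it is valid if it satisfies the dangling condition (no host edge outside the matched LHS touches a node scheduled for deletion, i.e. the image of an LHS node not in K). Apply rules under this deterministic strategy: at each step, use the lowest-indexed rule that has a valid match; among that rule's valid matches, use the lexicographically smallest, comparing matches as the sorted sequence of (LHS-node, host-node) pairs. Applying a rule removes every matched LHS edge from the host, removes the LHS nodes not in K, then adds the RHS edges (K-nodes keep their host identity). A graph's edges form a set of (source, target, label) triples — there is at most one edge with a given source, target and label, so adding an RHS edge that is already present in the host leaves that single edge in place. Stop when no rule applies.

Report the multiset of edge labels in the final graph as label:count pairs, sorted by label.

Answer: p:2 q:2

Rewrite trace:
initial: |V|=10 |E|=10  E = 0-p->0 1-q->3 3-p->3 3-q->3 4-p->3 5-q->3 6-p->5 7-q->5 8-p->7 9-q->7
step 1: apply R2 at {0↦7, 1↦8, 2↦9}  → |V|=8 |E|=8  E = 0-p->0 1-q->3 3-p->3 3-q->3 4-p->3 5-q->3 6-p->5 7-q->5
step 2: apply R2 at {0↦5, 1↦6, 2↦7}  → |V|=6 |E|=6  E = 0-p->0 1-q->3 3-p->3 3-q->3 4-p->3 5-q->3
step 3: apply R2 at {0↦3, 1↦4, 2↦5}  → |V|=4 |E|=4  E = 0-p->0 1-q->3 3-p->3 3-q->3
final graph: no rule applies after step 3
NF edges: [(0, 0, 'p'), (1, 3, 'q'), (3, 3, 'p'), (3, 3, 'q')]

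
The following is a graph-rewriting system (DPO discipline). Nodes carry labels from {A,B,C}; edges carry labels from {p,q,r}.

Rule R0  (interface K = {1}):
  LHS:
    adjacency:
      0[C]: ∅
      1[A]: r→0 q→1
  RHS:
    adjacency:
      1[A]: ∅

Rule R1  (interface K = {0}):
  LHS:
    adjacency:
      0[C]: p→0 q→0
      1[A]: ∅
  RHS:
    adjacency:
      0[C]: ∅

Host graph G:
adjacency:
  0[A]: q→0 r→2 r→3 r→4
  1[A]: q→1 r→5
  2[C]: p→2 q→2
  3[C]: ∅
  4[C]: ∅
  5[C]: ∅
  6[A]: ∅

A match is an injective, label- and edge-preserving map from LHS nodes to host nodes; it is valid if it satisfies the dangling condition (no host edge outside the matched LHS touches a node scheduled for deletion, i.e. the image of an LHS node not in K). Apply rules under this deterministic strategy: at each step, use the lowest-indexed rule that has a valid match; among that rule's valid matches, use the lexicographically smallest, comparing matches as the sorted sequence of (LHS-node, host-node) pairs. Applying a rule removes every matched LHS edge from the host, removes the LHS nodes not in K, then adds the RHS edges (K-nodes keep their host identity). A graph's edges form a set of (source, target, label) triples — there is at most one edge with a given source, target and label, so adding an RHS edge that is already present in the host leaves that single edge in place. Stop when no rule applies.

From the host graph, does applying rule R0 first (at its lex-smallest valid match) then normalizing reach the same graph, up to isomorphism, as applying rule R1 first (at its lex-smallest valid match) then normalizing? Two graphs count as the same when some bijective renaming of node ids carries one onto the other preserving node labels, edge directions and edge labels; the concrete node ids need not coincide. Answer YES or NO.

branch R0-first: apply at {0↦3, 1↦0} → |E|=6, then 2 more step(s) → NF |V|=4 |E|=2 V={0:A, 2:C, 4:C, 6:A} E=0-r->2 0-r->4
branch R1-first: apply at {0↦2, 1↦6} → |E|=6, then 2 more step(s) → NF |V|=4 |E|=2 V={0:A, 1:A, 3:C, 4:C} E=0-r->3 0-r->4
graphs isomorphic (equal up to label-preserving node renaming)

Answer: YES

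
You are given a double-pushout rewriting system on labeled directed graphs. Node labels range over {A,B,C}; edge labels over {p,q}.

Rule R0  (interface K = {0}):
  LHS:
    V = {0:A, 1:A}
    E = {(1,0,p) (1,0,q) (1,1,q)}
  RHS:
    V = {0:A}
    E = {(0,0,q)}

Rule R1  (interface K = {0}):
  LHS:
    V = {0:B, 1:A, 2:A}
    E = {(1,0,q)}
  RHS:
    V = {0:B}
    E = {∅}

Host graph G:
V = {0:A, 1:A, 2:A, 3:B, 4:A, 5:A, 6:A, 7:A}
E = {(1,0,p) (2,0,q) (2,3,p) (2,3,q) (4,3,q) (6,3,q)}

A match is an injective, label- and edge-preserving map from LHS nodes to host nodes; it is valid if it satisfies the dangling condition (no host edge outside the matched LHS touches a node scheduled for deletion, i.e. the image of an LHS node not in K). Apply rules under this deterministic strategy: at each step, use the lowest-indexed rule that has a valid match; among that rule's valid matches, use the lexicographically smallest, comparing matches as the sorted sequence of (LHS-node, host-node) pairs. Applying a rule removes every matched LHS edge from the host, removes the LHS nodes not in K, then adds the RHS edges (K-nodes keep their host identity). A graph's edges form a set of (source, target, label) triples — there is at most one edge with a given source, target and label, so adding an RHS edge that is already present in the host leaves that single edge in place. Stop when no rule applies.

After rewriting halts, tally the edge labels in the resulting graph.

Answer: p:2 q:2

Derivation:
initial: |V|=8 |E|=6  E = 1-p->0 2-q->0 2-p->3 2-q->3 4-q->3 6-q->3
step 1: apply R1 at {0↦3, 1↦4, 2↦5}  → |V|=6 |E|=5  E = 1-p->0 2-q->0 2-p->3 2-q->3 6-q->3
step 2: apply R1 at {0↦3, 1↦6, 2↦7}  → |V|=4 |E|=4  E = 1-p->0 2-q->0 2-p->3 2-q->3
final graph: no rule applies after step 2
NF edges: [(1, 0, 'p'), (2, 0, 'q'), (2, 3, 'p'), (2, 3, 'q')]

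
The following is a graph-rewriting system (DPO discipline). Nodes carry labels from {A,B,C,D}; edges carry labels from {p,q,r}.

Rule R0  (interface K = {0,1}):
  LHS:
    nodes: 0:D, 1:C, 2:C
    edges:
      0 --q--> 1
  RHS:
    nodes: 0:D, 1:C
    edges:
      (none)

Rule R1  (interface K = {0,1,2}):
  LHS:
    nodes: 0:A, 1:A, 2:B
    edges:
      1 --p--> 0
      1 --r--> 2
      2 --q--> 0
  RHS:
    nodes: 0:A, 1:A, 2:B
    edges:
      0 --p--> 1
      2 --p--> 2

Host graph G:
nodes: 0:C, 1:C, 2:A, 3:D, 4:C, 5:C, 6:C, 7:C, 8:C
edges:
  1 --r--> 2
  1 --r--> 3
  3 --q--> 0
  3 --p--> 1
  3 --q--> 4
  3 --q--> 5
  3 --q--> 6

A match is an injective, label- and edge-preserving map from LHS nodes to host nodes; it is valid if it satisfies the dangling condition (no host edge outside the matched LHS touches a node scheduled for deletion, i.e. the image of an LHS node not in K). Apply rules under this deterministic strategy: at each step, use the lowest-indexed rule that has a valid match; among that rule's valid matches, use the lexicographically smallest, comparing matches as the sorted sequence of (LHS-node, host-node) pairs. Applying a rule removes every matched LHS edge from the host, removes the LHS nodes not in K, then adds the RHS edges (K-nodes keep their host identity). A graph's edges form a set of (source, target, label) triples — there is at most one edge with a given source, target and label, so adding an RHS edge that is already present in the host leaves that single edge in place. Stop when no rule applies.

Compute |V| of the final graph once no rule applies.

Answer: 5

Rewrite trace:
[0] host  ⇒  9 nodes, 7 edges  {1-r->2 1-r->3 3-q->0 3-p->1 3-q->4 3-q->5 3-q->6}
[1] R0 @ {0↦3, 1↦0, 2↦7}  ⇒  8 nodes, 6 edges  {1-r->2 1-r->3 3-p->1 3-q->4 3-q->5 3-q->6}
[2] R0 @ {0↦3, 1↦4, 2↦0}  ⇒  7 nodes, 5 edges  {1-r->2 1-r->3 3-p->1 3-q->5 3-q->6}
[3] R0 @ {0↦3, 1↦5, 2↦4}  ⇒  6 nodes, 4 edges  {1-r->2 1-r->3 3-p->1 3-q->6}
[4] R0 @ {0↦3, 1↦6, 2↦5}  ⇒  5 nodes, 3 edges  {1-r->2 1-r->3 3-p->1}
normal form: no rule applies after step 4
NF nodes: {1:C, 2:A, 3:D, 6:C, 8:C}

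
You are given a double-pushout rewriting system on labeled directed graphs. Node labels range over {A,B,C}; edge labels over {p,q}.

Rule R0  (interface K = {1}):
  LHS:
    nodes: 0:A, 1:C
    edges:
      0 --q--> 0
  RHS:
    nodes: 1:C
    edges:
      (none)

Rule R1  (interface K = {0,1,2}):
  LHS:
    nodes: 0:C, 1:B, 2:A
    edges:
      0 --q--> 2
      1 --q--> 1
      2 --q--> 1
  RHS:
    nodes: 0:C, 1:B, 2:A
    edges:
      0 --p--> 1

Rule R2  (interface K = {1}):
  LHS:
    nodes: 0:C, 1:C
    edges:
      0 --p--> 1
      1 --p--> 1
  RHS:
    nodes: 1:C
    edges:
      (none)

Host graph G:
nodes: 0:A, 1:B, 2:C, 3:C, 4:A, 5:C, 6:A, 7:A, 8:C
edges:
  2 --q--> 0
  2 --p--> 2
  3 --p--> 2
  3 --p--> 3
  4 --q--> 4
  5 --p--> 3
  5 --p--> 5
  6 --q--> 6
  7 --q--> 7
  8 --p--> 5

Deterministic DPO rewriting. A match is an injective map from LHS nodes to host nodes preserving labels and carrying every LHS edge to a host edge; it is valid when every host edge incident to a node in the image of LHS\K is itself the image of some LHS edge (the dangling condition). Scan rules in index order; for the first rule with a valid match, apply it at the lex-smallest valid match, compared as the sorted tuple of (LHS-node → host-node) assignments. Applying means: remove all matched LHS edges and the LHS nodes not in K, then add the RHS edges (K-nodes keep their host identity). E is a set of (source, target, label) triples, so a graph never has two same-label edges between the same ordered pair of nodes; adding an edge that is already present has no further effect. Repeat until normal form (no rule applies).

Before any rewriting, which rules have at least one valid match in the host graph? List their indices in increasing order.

R0: 12 valid matches — {0↦4, 1↦2}, {0↦4, 1↦3}, {0↦4, 1↦5} (+9 more)
R1: no valid match — LHS pattern not found
R2: 1 valid match — {0↦8, 1↦5}

Answer: [R0,R2]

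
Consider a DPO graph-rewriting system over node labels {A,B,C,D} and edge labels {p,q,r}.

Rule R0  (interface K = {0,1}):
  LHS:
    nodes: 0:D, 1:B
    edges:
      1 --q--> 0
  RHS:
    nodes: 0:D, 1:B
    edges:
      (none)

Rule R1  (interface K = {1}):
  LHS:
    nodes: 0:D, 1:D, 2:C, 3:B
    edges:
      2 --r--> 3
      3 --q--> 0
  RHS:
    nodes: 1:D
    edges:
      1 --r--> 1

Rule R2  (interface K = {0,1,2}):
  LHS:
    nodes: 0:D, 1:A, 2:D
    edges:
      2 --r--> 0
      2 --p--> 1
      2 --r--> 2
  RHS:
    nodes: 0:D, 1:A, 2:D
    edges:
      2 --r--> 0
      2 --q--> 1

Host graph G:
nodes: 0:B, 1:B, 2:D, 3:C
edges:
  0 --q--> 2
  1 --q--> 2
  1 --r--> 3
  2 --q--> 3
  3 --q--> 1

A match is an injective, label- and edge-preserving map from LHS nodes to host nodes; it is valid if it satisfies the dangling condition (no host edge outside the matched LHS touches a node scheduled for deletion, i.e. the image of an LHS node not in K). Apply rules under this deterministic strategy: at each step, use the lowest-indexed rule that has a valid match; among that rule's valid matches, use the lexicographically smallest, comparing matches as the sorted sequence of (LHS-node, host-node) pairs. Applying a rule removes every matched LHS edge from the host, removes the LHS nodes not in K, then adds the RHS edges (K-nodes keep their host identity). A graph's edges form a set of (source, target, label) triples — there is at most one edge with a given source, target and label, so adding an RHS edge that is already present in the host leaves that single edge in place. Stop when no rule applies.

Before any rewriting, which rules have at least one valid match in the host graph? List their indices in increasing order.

R0: 2 valid matches — {0↦2, 1↦0}, {0↦2, 1↦1}
R1: no valid match — LHS pattern not found
R2: no valid match — LHS pattern not found

Answer: [R0]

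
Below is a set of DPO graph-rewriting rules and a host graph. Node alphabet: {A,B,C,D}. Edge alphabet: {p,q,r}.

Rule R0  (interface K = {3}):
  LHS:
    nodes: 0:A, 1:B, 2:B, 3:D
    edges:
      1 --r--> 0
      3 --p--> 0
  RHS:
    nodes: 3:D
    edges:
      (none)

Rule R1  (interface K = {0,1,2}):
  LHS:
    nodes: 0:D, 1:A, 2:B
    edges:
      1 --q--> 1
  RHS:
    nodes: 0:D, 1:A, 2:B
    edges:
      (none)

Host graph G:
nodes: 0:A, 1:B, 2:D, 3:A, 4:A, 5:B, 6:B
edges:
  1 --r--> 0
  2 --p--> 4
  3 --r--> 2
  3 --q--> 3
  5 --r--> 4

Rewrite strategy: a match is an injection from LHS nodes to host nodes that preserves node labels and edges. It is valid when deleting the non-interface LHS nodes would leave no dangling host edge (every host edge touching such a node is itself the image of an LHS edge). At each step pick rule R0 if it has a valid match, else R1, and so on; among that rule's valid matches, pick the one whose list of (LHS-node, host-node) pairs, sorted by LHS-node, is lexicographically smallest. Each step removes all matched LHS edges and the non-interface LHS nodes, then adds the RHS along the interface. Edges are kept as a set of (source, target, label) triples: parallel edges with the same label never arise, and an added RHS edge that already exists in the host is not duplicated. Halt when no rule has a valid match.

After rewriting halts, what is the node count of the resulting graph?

[0] host  ⇒  7 nodes, 5 edges  {1-r->0 2-p->4 3-r->2 3-q->3 5-r->4}
[1] R0 @ {0↦4, 1↦5, 2↦6, 3↦2}  ⇒  4 nodes, 3 edges  {1-r->0 3-r->2 3-q->3}
[2] R1 @ {0↦2, 1↦3, 2↦1}  ⇒  4 nodes, 2 edges  {1-r->0 3-r->2}
halt: no rule applies after step 2
NF nodes: {0:A, 1:B, 2:D, 3:A}

Answer: 4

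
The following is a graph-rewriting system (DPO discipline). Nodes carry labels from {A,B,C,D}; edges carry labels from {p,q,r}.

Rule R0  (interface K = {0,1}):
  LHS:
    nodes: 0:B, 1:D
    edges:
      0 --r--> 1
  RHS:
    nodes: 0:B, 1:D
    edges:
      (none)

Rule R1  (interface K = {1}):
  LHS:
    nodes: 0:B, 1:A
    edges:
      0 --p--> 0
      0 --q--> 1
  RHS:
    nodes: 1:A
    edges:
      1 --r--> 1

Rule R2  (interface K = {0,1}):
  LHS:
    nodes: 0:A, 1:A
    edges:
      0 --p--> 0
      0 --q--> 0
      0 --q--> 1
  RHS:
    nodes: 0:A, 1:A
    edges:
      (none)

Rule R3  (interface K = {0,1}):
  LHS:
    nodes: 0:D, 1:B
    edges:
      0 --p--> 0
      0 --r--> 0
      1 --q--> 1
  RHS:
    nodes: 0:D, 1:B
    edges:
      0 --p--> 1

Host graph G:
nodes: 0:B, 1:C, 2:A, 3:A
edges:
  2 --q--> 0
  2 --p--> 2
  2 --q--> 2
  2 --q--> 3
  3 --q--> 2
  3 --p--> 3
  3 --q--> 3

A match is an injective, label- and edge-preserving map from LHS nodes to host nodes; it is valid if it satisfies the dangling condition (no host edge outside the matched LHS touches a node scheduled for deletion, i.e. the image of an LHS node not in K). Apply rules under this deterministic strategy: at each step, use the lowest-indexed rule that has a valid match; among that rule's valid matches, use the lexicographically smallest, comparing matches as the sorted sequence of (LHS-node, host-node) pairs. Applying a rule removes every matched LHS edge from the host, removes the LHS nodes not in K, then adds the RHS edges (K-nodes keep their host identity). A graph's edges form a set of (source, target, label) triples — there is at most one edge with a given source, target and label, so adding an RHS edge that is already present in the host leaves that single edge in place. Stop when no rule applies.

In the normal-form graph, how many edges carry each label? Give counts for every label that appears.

Answer: q:1

Rewrite trace:
[0] host  ⇒  4 nodes, 7 edges  {2-q->0 2-p->2 2-q->2 2-q->3 3-q->2 3-p->3 3-q->3}
[1] R2 @ {0↦2, 1↦3}  ⇒  4 nodes, 4 edges  {2-q->0 3-q->2 3-p->3 3-q->3}
[2] R2 @ {0↦3, 1↦2}  ⇒  4 nodes, 1 edges  {2-q->0}
final graph: no rule applies after step 2
NF edges: [(2, 0, 'q')]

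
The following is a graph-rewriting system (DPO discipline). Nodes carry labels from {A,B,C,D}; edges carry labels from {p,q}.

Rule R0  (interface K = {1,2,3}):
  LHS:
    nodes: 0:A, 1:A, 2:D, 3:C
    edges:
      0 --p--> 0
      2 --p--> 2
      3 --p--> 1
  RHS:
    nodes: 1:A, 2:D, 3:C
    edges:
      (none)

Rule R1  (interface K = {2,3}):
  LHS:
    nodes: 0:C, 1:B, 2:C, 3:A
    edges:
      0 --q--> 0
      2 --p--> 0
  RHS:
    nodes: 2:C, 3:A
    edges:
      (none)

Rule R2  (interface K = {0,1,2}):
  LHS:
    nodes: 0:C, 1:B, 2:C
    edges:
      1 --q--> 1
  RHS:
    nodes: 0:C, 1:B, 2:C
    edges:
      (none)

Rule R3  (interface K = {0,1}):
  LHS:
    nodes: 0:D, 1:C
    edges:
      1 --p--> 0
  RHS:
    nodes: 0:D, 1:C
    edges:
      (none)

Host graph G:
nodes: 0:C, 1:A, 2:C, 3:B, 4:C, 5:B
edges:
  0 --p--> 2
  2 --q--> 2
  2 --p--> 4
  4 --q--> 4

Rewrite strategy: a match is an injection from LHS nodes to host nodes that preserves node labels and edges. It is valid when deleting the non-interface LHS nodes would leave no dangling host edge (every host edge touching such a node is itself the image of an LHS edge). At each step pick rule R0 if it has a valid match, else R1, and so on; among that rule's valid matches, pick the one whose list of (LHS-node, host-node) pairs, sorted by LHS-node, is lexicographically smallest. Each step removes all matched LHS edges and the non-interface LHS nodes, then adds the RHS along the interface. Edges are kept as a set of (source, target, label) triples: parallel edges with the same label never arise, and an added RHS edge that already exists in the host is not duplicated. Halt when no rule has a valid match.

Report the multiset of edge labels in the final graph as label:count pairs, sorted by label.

initial: |V|=6 |E|=4  E = 0-p->2 2-q->2 2-p->4 4-q->4
step 1: apply R1 at {0↦4, 1↦3, 2↦2, 3↦1}  → |V|=4 |E|=2  E = 0-p->2 2-q->2
step 2: apply R1 at {0↦2, 1↦5, 2↦0, 3↦1}  → |V|=2 |E|=0  E = ∅
final graph: no rule applies after step 2
NF edges: []

Answer: (no edges)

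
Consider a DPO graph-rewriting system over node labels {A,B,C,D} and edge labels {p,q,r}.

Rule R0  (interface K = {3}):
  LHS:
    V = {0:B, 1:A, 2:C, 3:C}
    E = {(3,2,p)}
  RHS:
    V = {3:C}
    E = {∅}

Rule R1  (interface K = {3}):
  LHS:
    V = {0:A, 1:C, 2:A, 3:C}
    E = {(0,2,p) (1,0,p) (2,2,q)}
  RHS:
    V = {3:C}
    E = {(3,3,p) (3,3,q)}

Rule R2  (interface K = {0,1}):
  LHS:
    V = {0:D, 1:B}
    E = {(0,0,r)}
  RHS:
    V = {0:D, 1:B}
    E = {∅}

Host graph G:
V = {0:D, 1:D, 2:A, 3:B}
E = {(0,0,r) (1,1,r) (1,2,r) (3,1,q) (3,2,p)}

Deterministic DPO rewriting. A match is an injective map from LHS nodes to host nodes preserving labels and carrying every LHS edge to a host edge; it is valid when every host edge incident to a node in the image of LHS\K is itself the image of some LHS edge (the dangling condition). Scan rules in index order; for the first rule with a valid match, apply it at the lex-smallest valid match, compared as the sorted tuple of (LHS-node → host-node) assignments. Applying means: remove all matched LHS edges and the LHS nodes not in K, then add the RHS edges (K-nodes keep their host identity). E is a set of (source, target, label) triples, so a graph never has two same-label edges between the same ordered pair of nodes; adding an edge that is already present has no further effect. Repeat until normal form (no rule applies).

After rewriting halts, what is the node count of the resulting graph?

[0] host  ⇒  4 nodes, 5 edges  {0-r->0 1-r->1 1-r->2 3-q->1 3-p->2}
[1] R2 @ {0↦0, 1↦3}  ⇒  4 nodes, 4 edges  {1-r->1 1-r->2 3-q->1 3-p->2}
[2] R2 @ {0↦1, 1↦3}  ⇒  4 nodes, 3 edges  {1-r->2 3-q->1 3-p->2}
halt: no rule applies after step 2
NF nodes: {0:D, 1:D, 2:A, 3:B}

Answer: 4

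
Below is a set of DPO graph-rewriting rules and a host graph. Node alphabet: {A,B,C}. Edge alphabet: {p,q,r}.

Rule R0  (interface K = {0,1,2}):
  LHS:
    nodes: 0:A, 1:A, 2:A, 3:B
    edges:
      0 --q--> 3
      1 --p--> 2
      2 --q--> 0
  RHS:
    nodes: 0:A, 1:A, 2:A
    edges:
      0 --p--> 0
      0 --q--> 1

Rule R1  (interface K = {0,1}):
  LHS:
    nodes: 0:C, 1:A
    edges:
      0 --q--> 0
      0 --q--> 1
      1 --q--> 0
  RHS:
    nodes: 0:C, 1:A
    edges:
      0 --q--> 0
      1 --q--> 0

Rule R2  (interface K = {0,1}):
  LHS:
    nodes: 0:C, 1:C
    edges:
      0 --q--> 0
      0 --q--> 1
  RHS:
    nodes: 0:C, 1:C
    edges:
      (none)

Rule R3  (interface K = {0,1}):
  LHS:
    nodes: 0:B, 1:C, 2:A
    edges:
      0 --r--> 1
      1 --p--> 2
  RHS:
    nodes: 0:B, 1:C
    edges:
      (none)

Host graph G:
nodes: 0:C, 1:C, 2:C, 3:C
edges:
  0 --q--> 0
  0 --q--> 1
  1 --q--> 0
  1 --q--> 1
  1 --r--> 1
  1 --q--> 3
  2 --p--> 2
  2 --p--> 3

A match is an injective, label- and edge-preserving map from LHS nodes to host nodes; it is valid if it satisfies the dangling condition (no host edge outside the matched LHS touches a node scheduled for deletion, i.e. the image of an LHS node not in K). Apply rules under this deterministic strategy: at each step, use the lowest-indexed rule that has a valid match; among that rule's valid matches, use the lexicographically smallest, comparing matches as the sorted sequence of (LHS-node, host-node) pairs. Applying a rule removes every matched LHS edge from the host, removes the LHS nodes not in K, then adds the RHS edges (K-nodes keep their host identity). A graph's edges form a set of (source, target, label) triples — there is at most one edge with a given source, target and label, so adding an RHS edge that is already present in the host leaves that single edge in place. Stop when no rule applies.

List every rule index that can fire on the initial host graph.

R0: no valid match — LHS pattern not found
R1: no valid match — LHS pattern not found
R2: 3 valid matches — {0↦0, 1↦1}, {0↦1, 1↦0}, {0↦1, 1↦3}
R3: no valid match — LHS pattern not found

Answer: [R2]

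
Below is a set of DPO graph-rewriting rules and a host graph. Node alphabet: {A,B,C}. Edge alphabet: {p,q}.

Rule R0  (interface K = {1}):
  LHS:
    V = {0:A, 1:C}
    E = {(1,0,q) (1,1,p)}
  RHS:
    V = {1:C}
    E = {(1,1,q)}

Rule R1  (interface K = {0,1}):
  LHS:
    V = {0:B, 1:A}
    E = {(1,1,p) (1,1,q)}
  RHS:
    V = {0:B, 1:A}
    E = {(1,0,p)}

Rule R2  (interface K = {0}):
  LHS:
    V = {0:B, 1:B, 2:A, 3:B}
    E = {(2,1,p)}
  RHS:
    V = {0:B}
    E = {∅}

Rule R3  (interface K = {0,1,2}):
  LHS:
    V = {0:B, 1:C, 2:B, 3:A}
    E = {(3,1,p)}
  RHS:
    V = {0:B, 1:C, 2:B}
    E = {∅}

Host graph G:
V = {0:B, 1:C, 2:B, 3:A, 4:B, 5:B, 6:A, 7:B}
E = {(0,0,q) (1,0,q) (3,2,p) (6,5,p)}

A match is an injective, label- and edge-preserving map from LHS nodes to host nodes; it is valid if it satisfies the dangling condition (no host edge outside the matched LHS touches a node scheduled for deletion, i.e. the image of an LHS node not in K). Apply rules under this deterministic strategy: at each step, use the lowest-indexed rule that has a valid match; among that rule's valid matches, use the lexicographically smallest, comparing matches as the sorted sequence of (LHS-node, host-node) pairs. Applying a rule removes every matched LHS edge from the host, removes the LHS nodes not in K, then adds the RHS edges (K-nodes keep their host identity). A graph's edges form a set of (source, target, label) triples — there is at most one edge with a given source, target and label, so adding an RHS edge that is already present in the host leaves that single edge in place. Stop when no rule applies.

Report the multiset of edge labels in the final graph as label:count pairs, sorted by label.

start.  V:8 E:4  edges: 0-q->0 1-q->0 3-p->2 6-p->5
1. fire R2 via {0↦0, 1↦2, 2↦3, 3↦4}  →  V:5 E:3  edges: 0-q->0 1-q->0 6-p->5
2. fire R2 via {0↦0, 1↦5, 2↦6, 3↦7}  →  V:2 E:2  edges: 0-q->0 1-q->0
final graph: no rule applies after step 2
NF edges: [(0, 0, 'q'), (1, 0, 'q')]

Answer: q:2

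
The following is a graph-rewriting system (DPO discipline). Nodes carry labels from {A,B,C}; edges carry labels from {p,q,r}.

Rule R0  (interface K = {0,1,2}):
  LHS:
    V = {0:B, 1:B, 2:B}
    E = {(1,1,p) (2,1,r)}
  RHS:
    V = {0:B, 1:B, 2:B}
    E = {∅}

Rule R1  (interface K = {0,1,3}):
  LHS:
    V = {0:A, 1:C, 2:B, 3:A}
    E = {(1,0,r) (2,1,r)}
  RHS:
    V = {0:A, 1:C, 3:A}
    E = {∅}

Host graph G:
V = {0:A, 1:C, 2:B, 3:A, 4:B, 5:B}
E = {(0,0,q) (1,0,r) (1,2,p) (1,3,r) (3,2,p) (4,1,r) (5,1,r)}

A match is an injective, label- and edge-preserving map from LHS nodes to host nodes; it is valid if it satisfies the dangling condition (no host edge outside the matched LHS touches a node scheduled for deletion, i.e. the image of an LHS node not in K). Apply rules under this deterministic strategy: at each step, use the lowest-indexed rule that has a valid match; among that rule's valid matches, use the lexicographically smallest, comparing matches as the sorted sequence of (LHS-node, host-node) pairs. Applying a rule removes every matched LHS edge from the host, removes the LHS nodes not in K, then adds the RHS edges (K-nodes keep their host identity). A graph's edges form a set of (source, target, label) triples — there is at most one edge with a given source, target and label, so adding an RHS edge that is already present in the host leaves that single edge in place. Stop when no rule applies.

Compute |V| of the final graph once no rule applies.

[0] host  ⇒  6 nodes, 7 edges  {0-q->0 1-r->0 1-p->2 1-r->3 3-p->2 4-r->1 5-r->1}
[1] R1 @ {0↦0, 1↦1, 2↦4, 3↦3}  ⇒  5 nodes, 5 edges  {0-q->0 1-p->2 1-r->3 3-p->2 5-r->1}
[2] R1 @ {0↦3, 1↦1, 2↦5, 3↦0}  ⇒  4 nodes, 3 edges  {0-q->0 1-p->2 3-p->2}
normal form: no rule applies after step 2
NF nodes: {0:A, 1:C, 2:B, 3:A}

Answer: 4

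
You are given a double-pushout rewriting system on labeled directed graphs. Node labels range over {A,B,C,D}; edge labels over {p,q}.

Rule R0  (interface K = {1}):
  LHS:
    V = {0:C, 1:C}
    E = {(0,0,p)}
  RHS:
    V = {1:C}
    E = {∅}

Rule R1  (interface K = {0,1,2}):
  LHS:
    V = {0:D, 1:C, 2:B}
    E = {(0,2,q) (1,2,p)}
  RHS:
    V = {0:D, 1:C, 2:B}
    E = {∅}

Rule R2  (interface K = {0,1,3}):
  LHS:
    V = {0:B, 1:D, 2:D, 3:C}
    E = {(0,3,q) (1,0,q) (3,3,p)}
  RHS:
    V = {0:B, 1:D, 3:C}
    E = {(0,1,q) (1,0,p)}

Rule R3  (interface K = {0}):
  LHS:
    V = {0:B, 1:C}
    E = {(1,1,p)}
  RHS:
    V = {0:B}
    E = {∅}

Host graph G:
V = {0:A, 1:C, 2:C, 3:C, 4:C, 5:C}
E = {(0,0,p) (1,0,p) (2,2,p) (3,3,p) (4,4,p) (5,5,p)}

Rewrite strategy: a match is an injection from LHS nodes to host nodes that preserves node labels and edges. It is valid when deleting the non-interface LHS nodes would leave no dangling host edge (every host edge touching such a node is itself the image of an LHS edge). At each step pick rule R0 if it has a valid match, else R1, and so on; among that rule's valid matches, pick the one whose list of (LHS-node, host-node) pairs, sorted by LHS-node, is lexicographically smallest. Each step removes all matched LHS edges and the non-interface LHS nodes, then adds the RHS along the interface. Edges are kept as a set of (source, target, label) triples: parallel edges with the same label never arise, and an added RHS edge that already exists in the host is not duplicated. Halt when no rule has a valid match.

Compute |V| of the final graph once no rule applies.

Answer: 2

Rewrite trace:
start.  V:6 E:6  edges: 0-p->0 1-p->0 2-p->2 3-p->3 4-p->4 5-p->5
1. fire R0 via {0↦2, 1↦1}  →  V:5 E:5  edges: 0-p->0 1-p->0 3-p->3 4-p->4 5-p->5
2. fire R0 via {0↦3, 1↦1}  →  V:4 E:4  edges: 0-p->0 1-p->0 4-p->4 5-p->5
3. fire R0 via {0↦4, 1↦1}  →  V:3 E:3  edges: 0-p->0 1-p->0 5-p->5
4. fire R0 via {0↦5, 1↦1}  →  V:2 E:2  edges: 0-p->0 1-p->0
final graph: no rule applies after step 4
NF nodes: {0:A, 1:C}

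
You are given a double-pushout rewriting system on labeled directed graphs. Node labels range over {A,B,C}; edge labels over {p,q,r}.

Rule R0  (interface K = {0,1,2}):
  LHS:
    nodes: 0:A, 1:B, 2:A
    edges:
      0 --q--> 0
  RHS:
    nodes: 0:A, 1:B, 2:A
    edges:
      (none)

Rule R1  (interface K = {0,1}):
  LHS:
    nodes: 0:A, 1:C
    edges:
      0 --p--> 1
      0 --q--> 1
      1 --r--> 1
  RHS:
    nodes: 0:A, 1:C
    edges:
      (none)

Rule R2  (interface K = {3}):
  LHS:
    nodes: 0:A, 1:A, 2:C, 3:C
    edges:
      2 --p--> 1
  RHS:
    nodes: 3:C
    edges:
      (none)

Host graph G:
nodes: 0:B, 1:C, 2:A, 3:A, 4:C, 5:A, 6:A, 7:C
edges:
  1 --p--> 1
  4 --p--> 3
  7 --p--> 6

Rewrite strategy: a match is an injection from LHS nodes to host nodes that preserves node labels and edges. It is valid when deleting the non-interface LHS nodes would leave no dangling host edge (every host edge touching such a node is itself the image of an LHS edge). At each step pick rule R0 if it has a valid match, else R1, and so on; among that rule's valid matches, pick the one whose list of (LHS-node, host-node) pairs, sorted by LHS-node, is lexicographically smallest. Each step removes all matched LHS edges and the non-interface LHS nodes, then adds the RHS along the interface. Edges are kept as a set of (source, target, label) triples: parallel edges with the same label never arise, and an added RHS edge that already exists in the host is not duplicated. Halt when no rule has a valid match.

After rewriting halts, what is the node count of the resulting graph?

Answer: 2

Steps:
initial: |V|=8 |E|=3  E = 1-p->1 4-p->3 7-p->6
step 1: apply R2 at {0↦2, 1↦3, 2↦4, 3↦1}  → |V|=5 |E|=2  E = 1-p->1 7-p->6
step 2: apply R2 at {0↦5, 1↦6, 2↦7, 3↦1}  → |V|=2 |E|=1  E = 1-p->1
final graph: no rule applies after step 2
NF nodes: {0:B, 1:C}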